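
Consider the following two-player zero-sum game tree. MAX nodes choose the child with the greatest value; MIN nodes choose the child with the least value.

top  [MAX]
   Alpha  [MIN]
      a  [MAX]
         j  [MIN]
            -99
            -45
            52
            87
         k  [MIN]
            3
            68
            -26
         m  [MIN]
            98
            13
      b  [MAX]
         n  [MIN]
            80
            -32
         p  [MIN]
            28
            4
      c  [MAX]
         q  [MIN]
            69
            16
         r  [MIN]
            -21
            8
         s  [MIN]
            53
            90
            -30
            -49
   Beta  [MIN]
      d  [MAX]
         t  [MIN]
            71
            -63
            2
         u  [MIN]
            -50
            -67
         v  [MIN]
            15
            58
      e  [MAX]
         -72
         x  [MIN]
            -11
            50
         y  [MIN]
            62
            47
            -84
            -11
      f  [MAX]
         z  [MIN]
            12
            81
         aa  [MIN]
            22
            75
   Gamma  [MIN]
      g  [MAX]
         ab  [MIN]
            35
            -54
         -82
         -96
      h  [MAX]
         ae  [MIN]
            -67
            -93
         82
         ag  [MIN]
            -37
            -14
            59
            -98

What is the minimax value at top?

j (MIN): min(-99, -45, 52, 87) = -99
k (MIN): min(3, 68, -26) = -26
m (MIN): min(98, 13) = 13
a (MAX): max(-99, -26, 13) = 13
n (MIN): min(80, -32) = -32
p (MIN): min(28, 4) = 4
b (MAX): max(-32, 4) = 4
q (MIN): min(69, 16) = 16
r (MIN): min(-21, 8) = -21
s (MIN): min(53, 90, -30, -49) = -49
c (MAX): max(16, -21, -49) = 16
Alpha (MIN): min(13, 4, 16) = 4
t (MIN): min(71, -63, 2) = -63
u (MIN): min(-50, -67) = -67
v (MIN): min(15, 58) = 15
d (MAX): max(-63, -67, 15) = 15
x (MIN): min(-11, 50) = -11
y (MIN): min(62, 47, -84, -11) = -84
e (MAX): max(-72, -11, -84) = -11
z (MIN): min(12, 81) = 12
aa (MIN): min(22, 75) = 22
f (MAX): max(12, 22) = 22
Beta (MIN): min(15, -11, 22) = -11
ab (MIN): min(35, -54) = -54
g (MAX): max(-54, -82, -96) = -54
ae (MIN): min(-67, -93) = -93
ag (MIN): min(-37, -14, 59, -98) = -98
h (MAX): max(-93, 82, -98) = 82
Gamma (MIN): min(-54, 82) = -54
top (MAX): max(4, -11, -54) = 4

4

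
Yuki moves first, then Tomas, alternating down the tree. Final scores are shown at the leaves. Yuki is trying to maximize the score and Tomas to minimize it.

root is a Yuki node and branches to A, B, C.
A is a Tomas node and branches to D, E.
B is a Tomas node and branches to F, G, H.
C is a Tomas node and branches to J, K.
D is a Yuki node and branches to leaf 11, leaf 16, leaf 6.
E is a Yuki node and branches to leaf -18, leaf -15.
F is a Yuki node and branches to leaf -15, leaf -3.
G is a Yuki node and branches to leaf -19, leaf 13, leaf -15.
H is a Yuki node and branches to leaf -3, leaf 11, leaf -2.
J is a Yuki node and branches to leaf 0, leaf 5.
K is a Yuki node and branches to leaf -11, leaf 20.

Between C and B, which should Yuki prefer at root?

C

J (Yuki): max(0, 5) = 5
K (Yuki): max(-11, 20) = 20
C (Tomas): min(5, 20) = 5
F (Yuki): max(-15, -3) = -3
G (Yuki): max(-19, 13, -15) = 13
H (Yuki): max(-3, 11, -2) = 11
B (Tomas): min(-3, 13, 11) = -3
Yuki prefers the higher value; C=5, B=-3. C is better since 5 > -3.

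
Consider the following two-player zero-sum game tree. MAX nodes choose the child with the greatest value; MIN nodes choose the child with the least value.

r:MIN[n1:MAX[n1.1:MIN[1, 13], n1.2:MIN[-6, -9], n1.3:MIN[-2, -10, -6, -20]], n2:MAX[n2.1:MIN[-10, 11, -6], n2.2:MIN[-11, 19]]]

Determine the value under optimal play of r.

-10

n1.1 (MIN): min(1, 13) = 1
n1.2 (MIN): min(-6, -9) = -9
n1.3 (MIN): min(-2, -10, -6, -20) = -20
n1 (MAX): max(1, -9, -20) = 1
n2.1 (MIN): min(-10, 11, -6) = -10
n2.2 (MIN): min(-11, 19) = -11
n2 (MAX): max(-10, -11) = -10
r (MIN): min(1, -10) = -10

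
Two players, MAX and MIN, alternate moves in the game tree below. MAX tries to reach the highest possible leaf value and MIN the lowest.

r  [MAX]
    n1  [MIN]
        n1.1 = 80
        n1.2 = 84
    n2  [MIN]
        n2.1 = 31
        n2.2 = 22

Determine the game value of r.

n1 (MIN): min(80, 84) = 80
n2 (MIN): min(31, 22) = 22
r (MAX): max(80, 22) = 80

80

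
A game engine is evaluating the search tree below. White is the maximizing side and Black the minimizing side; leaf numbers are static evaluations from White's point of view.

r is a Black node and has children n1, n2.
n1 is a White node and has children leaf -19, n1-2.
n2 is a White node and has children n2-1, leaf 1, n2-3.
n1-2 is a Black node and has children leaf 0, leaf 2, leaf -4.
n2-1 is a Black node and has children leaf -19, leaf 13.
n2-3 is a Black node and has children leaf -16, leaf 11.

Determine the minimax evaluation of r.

n1-2 (Black): min(0, 2, -4) = -4
n1 (White): max(-19, -4) = -4
n2-1 (Black): min(-19, 13) = -19
n2-3 (Black): min(-16, 11) = -16
n2 (White): max(-19, 1, -16) = 1
r (Black): min(-4, 1) = -4

-4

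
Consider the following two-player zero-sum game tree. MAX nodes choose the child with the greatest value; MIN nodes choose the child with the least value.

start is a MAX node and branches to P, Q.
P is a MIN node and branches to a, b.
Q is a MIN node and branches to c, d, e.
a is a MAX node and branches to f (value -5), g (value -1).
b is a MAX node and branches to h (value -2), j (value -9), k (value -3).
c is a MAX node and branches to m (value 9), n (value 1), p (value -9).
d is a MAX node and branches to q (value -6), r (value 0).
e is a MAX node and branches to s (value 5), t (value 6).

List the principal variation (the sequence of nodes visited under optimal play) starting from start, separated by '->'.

a (MAX): max(-5, -1) = -1
b (MAX): max(-2, -9, -3) = -2
P (MIN): min(-1, -2) = -2
c (MAX): max(9, 1, -9) = 9
d (MAX): max(-6, 0) = 0
e (MAX): max(5, 6) = 6
Q (MIN): min(9, 0, 6) = 0
start (MAX): max(-2, 0) = 0
At start, MAX picks Q (highest: 0).
At Q, MIN picks d (lowest: 0).
At d, MAX picks r (highest: 0).
Terminal value 0.

start -> Q -> d -> r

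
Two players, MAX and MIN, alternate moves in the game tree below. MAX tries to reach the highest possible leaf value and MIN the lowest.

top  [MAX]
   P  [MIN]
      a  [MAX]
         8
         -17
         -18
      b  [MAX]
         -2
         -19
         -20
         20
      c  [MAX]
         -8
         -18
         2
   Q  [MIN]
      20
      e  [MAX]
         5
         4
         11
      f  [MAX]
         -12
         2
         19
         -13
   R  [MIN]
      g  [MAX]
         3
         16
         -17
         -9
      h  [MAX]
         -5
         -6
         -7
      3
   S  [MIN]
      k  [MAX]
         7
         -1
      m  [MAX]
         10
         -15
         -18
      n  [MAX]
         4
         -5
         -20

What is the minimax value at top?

a (MAX): max(8, -17, -18) = 8
b (MAX): max(-2, -19, -20, 20) = 20
c (MAX): max(-8, -18, 2) = 2
P (MIN): min(8, 20, 2) = 2
e (MAX): max(5, 4, 11) = 11
f (MAX): max(-12, 2, 19, -13) = 19
Q (MIN): min(20, 11, 19) = 11
g (MAX): max(3, 16, -17, -9) = 16
h (MAX): max(-5, -6, -7) = -5
R (MIN): min(16, -5, 3) = -5
k (MAX): max(7, -1) = 7
m (MAX): max(10, -15, -18) = 10
n (MAX): max(4, -5, -20) = 4
S (MIN): min(7, 10, 4) = 4
top (MAX): max(2, 11, -5, 4) = 11

11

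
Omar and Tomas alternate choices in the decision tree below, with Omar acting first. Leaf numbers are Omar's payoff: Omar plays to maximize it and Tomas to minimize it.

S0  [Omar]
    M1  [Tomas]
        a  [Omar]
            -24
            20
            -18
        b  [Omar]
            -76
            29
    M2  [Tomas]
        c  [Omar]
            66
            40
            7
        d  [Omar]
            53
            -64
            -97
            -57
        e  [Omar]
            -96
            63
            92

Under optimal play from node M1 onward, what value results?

20

a (Omar): max(-24, 20, -18) = 20
b (Omar): max(-76, 29) = 29
M1 (Tomas): min(20, 29) = 20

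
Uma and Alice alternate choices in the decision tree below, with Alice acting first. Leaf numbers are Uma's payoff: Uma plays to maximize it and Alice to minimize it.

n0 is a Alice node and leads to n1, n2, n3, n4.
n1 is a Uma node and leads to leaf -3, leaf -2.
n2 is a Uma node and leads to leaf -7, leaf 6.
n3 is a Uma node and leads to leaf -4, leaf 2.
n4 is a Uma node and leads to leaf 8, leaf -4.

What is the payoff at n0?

-2

n1 (Uma): max(-3, -2) = -2
n2 (Uma): max(-7, 6) = 6
n3 (Uma): max(-4, 2) = 2
n4 (Uma): max(8, -4) = 8
n0 (Alice): min(-2, 6, 2, 8) = -2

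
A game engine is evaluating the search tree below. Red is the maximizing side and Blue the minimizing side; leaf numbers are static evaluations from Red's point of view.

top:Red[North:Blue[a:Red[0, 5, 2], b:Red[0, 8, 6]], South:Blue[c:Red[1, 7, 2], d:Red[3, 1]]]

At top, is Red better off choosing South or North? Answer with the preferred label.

North

c (Red): max(1, 7, 2) = 7
d (Red): max(3, 1) = 3
South (Blue): min(7, 3) = 3
a (Red): max(0, 5, 2) = 5
b (Red): max(0, 8, 6) = 8
North (Blue): min(5, 8) = 5
Red prefers the higher value; South=3, North=5. North is better since 5 > 3.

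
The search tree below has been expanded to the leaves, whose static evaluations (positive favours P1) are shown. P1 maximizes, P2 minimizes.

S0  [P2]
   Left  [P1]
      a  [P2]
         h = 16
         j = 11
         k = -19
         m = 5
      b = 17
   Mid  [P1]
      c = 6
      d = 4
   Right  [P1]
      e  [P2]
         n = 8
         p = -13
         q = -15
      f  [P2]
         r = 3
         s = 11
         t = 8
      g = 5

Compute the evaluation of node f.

f (P2): min(3, 11, 8) = 3

3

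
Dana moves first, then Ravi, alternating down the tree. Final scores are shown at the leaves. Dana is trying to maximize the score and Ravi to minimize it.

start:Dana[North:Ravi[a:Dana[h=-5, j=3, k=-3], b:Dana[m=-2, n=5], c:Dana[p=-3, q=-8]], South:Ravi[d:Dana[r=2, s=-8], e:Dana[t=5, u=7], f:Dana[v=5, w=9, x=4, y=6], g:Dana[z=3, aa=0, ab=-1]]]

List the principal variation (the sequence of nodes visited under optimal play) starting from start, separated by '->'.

start -> South -> d -> r

a (Dana): max(-5, 3, -3) = 3
b (Dana): max(-2, 5) = 5
c (Dana): max(-3, -8) = -3
North (Ravi): min(3, 5, -3) = -3
d (Dana): max(2, -8) = 2
e (Dana): max(5, 7) = 7
f (Dana): max(5, 9, 4, 6) = 9
g (Dana): max(3, 0, -1) = 3
South (Ravi): min(2, 7, 9, 3) = 2
start (Dana): max(-3, 2) = 2
At start, Dana picks South (highest: 2).
At South, Ravi picks d (lowest: 2).
At d, Dana picks r (highest: 2).
Terminal value 2.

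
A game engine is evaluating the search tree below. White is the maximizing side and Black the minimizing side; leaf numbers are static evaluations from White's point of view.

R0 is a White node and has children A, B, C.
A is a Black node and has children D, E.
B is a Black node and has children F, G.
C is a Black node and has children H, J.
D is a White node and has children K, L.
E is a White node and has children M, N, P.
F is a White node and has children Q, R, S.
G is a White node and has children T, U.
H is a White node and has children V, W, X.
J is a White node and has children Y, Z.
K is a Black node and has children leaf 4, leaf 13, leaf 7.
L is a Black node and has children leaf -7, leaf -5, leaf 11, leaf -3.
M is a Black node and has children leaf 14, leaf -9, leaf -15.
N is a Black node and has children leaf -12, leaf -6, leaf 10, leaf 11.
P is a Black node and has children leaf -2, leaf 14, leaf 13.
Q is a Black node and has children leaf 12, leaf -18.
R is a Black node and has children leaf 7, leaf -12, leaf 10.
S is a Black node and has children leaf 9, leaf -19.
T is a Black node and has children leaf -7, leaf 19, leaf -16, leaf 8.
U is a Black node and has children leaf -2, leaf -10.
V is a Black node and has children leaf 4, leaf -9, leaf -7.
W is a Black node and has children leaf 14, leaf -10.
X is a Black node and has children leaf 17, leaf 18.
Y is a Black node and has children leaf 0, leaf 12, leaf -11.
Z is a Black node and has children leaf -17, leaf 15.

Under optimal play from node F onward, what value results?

Q (Black): min(12, -18) = -18
R (Black): min(7, -12, 10) = -12
S (Black): min(9, -19) = -19
F (White): max(-18, -12, -19) = -12

-12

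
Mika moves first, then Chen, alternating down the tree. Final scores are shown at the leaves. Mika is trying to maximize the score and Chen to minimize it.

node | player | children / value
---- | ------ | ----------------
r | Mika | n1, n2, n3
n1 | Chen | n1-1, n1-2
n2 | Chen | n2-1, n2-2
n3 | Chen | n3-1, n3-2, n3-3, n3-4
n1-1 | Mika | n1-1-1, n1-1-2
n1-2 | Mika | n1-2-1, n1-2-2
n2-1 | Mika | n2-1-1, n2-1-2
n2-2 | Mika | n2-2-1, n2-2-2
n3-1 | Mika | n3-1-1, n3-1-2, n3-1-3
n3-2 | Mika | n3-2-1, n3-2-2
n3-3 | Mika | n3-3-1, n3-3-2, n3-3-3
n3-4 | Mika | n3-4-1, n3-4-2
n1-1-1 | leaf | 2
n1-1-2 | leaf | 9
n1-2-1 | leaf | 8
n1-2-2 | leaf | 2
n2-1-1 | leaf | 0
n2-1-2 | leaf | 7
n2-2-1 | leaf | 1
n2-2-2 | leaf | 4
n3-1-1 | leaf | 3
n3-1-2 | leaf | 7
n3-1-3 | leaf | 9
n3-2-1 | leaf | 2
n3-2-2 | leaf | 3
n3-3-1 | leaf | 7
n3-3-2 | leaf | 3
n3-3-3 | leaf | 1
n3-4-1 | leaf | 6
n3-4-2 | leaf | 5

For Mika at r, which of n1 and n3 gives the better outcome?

n1

n1-1 (Mika): max(2, 9) = 9
n1-2 (Mika): max(8, 2) = 8
n1 (Chen): min(9, 8) = 8
n3-1 (Mika): max(3, 7, 9) = 9
n3-2 (Mika): max(2, 3) = 3
n3-3 (Mika): max(7, 3, 1) = 7
n3-4 (Mika): max(6, 5) = 6
n3 (Chen): min(9, 3, 7, 6) = 3
Mika prefers the higher value; n1=8, n3=3. n1 is better since 8 > 3.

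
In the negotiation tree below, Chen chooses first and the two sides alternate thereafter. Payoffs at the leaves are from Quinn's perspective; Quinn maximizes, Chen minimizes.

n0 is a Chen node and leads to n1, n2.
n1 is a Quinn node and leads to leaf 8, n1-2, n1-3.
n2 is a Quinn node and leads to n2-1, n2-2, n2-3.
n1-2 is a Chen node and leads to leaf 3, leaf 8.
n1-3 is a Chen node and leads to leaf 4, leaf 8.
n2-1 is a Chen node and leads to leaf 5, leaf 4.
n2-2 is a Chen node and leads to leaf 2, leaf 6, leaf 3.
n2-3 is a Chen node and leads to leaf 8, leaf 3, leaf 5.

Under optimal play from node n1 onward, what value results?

n1-2 (Chen): min(3, 8) = 3
n1-3 (Chen): min(4, 8) = 4
n1 (Quinn): max(8, 3, 4) = 8

8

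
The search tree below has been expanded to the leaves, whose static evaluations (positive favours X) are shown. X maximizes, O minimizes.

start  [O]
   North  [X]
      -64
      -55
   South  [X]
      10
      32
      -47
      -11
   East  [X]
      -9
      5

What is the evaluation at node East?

East (X): max(-9, 5) = 5

5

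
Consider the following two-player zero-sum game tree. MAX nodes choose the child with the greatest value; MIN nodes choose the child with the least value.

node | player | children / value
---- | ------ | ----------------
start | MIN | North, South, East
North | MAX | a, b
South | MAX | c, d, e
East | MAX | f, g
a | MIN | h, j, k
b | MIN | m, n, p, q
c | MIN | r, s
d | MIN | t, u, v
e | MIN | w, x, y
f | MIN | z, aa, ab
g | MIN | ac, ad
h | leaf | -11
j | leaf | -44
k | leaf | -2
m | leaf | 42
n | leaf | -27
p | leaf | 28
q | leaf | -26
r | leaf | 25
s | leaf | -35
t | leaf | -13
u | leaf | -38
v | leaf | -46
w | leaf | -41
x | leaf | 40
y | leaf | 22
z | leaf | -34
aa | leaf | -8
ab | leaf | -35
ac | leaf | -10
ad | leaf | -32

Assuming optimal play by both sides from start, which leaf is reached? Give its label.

a (MIN): min(-11, -44, -2) = -44
b (MIN): min(42, -27, 28, -26) = -27
North (MAX): max(-44, -27) = -27
c (MIN): min(25, -35) = -35
d (MIN): min(-13, -38, -46) = -46
e (MIN): min(-41, 40, 22) = -41
South (MAX): max(-35, -46, -41) = -35
f (MIN): min(-34, -8, -35) = -35
g (MIN): min(-10, -32) = -32
East (MAX): max(-35, -32) = -32
start (MIN): min(-27, -35, -32) = -35
At start, MIN picks South (lowest: -35).
At South, MAX picks c (highest: -35).
At c, MIN picks s (lowest: -35).
Terminal value -35.

s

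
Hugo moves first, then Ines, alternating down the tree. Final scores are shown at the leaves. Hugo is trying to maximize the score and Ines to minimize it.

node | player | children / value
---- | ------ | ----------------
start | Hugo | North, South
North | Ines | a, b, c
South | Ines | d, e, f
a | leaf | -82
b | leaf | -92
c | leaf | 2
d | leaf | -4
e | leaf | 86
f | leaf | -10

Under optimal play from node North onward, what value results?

-92

North (Ines): min(-82, -92, 2) = -92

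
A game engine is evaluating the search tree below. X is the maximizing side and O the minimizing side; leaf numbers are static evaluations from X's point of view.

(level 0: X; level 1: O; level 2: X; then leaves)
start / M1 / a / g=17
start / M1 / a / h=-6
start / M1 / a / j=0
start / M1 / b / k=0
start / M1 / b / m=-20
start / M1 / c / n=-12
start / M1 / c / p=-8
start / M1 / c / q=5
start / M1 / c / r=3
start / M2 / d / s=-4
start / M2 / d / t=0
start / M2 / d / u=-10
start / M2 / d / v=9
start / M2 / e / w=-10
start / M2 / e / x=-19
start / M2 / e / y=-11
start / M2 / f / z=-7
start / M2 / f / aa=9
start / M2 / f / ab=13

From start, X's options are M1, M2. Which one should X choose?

a (X): max(17, -6, 0) = 17
b (X): max(0, -20) = 0
c (X): max(-12, -8, 5, 3) = 5
M1 (O): min(17, 0, 5) = 0
d (X): max(-4, 0, -10, 9) = 9
e (X): max(-10, -19, -11) = -10
f (X): max(-7, 9, 13) = 13
M2 (O): min(9, -10, 13) = -10
start (X): max(0, -10) = 0
X at start wants the highest of {M1=0, M2=-10}, so chooses M1.

M1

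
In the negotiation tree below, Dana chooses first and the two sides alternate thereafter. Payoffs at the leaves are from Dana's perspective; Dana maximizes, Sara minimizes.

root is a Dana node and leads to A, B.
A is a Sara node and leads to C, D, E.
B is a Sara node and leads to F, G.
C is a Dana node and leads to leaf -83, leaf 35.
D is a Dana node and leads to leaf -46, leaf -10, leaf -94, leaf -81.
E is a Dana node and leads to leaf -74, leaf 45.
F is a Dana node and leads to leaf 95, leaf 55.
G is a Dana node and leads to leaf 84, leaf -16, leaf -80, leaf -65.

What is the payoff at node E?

E (Dana): max(-74, 45) = 45

45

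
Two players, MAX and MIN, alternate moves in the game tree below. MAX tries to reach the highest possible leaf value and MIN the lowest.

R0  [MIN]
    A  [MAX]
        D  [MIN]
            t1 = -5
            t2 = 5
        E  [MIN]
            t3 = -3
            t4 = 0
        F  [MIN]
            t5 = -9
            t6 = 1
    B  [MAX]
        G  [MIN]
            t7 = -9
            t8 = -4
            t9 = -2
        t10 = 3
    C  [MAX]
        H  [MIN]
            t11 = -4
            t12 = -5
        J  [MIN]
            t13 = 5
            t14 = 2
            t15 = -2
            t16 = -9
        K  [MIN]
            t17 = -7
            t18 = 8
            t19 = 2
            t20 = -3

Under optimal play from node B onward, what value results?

3

G (MIN): min(-9, -4, -2) = -9
B (MAX): max(-9, 3) = 3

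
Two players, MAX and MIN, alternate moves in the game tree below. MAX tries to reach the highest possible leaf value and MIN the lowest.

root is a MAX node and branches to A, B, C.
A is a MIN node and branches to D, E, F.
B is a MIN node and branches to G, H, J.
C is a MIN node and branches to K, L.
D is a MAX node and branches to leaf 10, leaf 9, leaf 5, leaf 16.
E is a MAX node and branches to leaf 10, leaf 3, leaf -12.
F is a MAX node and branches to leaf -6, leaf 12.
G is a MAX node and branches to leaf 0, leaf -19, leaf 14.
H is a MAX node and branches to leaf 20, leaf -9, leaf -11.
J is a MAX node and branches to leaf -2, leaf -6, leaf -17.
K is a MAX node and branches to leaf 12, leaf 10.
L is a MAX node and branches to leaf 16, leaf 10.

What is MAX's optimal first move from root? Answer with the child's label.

D (MAX): max(10, 9, 5, 16) = 16
E (MAX): max(10, 3, -12) = 10
F (MAX): max(-6, 12) = 12
A (MIN): min(16, 10, 12) = 10
G (MAX): max(0, -19, 14) = 14
H (MAX): max(20, -9, -11) = 20
J (MAX): max(-2, -6, -17) = -2
B (MIN): min(14, 20, -2) = -2
K (MAX): max(12, 10) = 12
L (MAX): max(16, 10) = 16
C (MIN): min(12, 16) = 12
root (MAX): max(10, -2, 12) = 12
MAX at root wants the highest of {A=10, B=-2, C=12}, so chooses C.

C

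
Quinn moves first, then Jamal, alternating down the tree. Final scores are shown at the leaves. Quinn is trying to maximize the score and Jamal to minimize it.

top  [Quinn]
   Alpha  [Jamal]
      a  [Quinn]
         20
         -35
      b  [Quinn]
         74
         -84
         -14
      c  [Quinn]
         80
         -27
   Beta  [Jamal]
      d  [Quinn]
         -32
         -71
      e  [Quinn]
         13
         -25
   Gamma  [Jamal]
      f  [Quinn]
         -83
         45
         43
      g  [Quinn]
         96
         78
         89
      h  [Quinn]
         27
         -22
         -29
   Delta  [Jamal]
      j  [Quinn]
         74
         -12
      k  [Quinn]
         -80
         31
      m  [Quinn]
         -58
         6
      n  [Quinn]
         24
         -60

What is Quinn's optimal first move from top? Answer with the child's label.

Gamma

a (Quinn): max(20, -35) = 20
b (Quinn): max(74, -84, -14) = 74
c (Quinn): max(80, -27) = 80
Alpha (Jamal): min(20, 74, 80) = 20
d (Quinn): max(-32, -71) = -32
e (Quinn): max(13, -25) = 13
Beta (Jamal): min(-32, 13) = -32
f (Quinn): max(-83, 45, 43) = 45
g (Quinn): max(96, 78, 89) = 96
h (Quinn): max(27, -22, -29) = 27
Gamma (Jamal): min(45, 96, 27) = 27
j (Quinn): max(74, -12) = 74
k (Quinn): max(-80, 31) = 31
m (Quinn): max(-58, 6) = 6
n (Quinn): max(24, -60) = 24
Delta (Jamal): min(74, 31, 6, 24) = 6
top (Quinn): max(20, -32, 27, 6) = 27
Quinn at top wants the highest of {Alpha=20, Beta=-32, Gamma=27, Delta=6}, so chooses Gamma.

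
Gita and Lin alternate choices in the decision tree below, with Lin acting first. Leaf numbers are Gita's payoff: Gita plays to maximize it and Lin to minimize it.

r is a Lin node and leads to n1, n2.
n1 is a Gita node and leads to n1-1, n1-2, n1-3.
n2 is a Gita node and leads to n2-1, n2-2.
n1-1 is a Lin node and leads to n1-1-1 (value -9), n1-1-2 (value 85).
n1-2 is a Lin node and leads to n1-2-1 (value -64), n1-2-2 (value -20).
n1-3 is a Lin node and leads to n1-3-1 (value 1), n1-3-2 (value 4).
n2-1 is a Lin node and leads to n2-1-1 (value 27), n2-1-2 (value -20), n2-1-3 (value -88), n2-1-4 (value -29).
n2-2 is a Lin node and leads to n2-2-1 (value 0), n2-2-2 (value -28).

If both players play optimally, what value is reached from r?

n1-1 (Lin): min(-9, 85) = -9
n1-2 (Lin): min(-64, -20) = -64
n1-3 (Lin): min(1, 4) = 1
n1 (Gita): max(-9, -64, 1) = 1
n2-1 (Lin): min(27, -20, -88, -29) = -88
n2-2 (Lin): min(0, -28) = -28
n2 (Gita): max(-88, -28) = -28
r (Lin): min(1, -28) = -28

-28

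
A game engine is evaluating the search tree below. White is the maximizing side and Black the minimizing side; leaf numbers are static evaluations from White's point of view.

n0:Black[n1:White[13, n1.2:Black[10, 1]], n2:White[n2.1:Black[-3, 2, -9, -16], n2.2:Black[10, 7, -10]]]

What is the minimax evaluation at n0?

-10

n1.2 (Black): min(10, 1) = 1
n1 (White): max(13, 1) = 13
n2.1 (Black): min(-3, 2, -9, -16) = -16
n2.2 (Black): min(10, 7, -10) = -10
n2 (White): max(-16, -10) = -10
n0 (Black): min(13, -10) = -10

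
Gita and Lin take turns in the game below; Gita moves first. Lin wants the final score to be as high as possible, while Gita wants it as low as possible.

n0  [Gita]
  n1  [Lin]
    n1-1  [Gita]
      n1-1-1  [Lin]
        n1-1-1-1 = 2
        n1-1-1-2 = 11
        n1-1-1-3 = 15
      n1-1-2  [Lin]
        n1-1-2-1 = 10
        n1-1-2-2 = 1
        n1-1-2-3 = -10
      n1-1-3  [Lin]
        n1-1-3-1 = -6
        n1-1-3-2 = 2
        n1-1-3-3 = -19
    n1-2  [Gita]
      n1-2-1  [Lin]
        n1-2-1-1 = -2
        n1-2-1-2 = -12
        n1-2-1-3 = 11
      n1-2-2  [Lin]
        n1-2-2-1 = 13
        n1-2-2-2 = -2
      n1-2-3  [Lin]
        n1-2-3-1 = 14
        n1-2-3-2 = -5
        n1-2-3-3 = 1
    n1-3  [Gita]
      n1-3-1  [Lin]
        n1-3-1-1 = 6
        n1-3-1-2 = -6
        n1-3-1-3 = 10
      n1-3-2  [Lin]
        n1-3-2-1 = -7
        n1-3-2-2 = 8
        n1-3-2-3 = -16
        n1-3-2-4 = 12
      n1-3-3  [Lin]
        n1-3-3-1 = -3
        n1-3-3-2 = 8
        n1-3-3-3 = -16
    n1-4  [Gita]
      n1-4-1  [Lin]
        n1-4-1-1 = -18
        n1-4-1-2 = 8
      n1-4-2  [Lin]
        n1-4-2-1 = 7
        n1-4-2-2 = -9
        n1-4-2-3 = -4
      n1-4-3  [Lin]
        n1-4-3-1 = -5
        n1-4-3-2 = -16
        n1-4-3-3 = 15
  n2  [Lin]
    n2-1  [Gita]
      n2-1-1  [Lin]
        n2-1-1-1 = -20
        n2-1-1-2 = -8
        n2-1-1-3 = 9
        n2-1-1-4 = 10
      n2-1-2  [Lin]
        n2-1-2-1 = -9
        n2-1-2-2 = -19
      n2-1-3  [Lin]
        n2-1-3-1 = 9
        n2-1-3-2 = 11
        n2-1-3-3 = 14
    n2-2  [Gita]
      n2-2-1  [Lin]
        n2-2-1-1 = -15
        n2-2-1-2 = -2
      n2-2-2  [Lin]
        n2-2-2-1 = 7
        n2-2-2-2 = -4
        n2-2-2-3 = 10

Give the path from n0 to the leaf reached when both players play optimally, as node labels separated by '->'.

n0 -> n2 -> n2-2 -> n2-2-1 -> n2-2-1-2

n1-1-1 (Lin): max(2, 11, 15) = 15
n1-1-2 (Lin): max(10, 1, -10) = 10
n1-1-3 (Lin): max(-6, 2, -19) = 2
n1-1 (Gita): min(15, 10, 2) = 2
n1-2-1 (Lin): max(-2, -12, 11) = 11
n1-2-2 (Lin): max(13, -2) = 13
n1-2-3 (Lin): max(14, -5, 1) = 14
n1-2 (Gita): min(11, 13, 14) = 11
n1-3-1 (Lin): max(6, -6, 10) = 10
n1-3-2 (Lin): max(-7, 8, -16, 12) = 12
n1-3-3 (Lin): max(-3, 8, -16) = 8
n1-3 (Gita): min(10, 12, 8) = 8
n1-4-1 (Lin): max(-18, 8) = 8
n1-4-2 (Lin): max(7, -9, -4) = 7
n1-4-3 (Lin): max(-5, -16, 15) = 15
n1-4 (Gita): min(8, 7, 15) = 7
n1 (Lin): max(2, 11, 8, 7) = 11
n2-1-1 (Lin): max(-20, -8, 9, 10) = 10
n2-1-2 (Lin): max(-9, -19) = -9
n2-1-3 (Lin): max(9, 11, 14) = 14
n2-1 (Gita): min(10, -9, 14) = -9
n2-2-1 (Lin): max(-15, -2) = -2
n2-2-2 (Lin): max(7, -4, 10) = 10
n2-2 (Gita): min(-2, 10) = -2
n2 (Lin): max(-9, -2) = -2
n0 (Gita): min(11, -2) = -2
At n0, Gita picks n2 (lowest: -2).
At n2, Lin picks n2-2 (highest: -2).
At n2-2, Gita picks n2-2-1 (lowest: -2).
At n2-2-1, Lin picks n2-2-1-2 (highest: -2).
Terminal value -2.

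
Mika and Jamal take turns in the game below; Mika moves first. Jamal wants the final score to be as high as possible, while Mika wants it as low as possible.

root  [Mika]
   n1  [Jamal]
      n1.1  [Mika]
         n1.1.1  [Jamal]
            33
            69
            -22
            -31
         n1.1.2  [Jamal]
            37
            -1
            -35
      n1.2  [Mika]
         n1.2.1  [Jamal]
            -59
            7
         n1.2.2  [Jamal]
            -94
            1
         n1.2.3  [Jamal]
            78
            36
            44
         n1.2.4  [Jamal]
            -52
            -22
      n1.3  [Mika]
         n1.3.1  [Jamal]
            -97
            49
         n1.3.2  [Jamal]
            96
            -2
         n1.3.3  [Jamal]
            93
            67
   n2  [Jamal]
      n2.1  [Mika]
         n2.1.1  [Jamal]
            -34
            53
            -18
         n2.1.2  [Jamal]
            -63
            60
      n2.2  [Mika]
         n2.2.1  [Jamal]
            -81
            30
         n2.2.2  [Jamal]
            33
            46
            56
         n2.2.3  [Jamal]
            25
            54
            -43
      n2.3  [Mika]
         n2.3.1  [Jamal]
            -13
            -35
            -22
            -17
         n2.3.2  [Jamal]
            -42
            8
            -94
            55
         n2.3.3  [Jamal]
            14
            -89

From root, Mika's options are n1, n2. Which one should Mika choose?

n1

n1.1.1 (Jamal): max(33, 69, -22, -31) = 69
n1.1.2 (Jamal): max(37, -1, -35) = 37
n1.1 (Mika): min(69, 37) = 37
n1.2.1 (Jamal): max(-59, 7) = 7
n1.2.2 (Jamal): max(-94, 1) = 1
n1.2.3 (Jamal): max(78, 36, 44) = 78
n1.2.4 (Jamal): max(-52, -22) = -22
n1.2 (Mika): min(7, 1, 78, -22) = -22
n1.3.1 (Jamal): max(-97, 49) = 49
n1.3.2 (Jamal): max(96, -2) = 96
n1.3.3 (Jamal): max(93, 67) = 93
n1.3 (Mika): min(49, 96, 93) = 49
n1 (Jamal): max(37, -22, 49) = 49
n2.1.1 (Jamal): max(-34, 53, -18) = 53
n2.1.2 (Jamal): max(-63, 60) = 60
n2.1 (Mika): min(53, 60) = 53
n2.2.1 (Jamal): max(-81, 30) = 30
n2.2.2 (Jamal): max(33, 46, 56) = 56
n2.2.3 (Jamal): max(25, 54, -43) = 54
n2.2 (Mika): min(30, 56, 54) = 30
n2.3.1 (Jamal): max(-13, -35, -22, -17) = -13
n2.3.2 (Jamal): max(-42, 8, -94, 55) = 55
n2.3.3 (Jamal): max(14, -89) = 14
n2.3 (Mika): min(-13, 55, 14) = -13
n2 (Jamal): max(53, 30, -13) = 53
root (Mika): min(49, 53) = 49
Mika at root wants the lowest of {n1=49, n2=53}, so chooses n1.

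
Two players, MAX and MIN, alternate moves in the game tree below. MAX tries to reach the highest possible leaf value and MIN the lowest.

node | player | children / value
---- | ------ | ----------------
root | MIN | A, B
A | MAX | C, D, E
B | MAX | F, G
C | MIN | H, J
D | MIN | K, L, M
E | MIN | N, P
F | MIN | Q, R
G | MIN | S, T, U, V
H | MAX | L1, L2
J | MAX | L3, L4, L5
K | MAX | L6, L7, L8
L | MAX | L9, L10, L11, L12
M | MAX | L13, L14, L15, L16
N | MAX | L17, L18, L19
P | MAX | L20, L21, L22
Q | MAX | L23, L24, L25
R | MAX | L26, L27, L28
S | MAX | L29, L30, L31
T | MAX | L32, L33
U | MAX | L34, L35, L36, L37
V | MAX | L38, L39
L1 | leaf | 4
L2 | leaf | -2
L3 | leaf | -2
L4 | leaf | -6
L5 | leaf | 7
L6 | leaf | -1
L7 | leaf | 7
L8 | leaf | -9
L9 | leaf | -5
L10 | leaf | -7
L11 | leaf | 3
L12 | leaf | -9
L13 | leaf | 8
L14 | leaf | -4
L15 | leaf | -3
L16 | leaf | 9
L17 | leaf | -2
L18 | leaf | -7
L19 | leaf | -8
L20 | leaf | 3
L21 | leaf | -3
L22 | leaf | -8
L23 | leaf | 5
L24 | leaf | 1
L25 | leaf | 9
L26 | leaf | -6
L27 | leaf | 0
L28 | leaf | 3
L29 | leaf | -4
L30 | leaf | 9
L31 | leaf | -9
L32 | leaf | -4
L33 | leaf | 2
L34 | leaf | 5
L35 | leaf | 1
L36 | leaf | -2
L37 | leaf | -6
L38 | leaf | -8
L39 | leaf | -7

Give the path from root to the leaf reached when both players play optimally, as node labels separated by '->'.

root -> B -> F -> R -> L28

H (MAX): max(4, -2) = 4
J (MAX): max(-2, -6, 7) = 7
C (MIN): min(4, 7) = 4
K (MAX): max(-1, 7, -9) = 7
L (MAX): max(-5, -7, 3, -9) = 3
M (MAX): max(8, -4, -3, 9) = 9
D (MIN): min(7, 3, 9) = 3
N (MAX): max(-2, -7, -8) = -2
P (MAX): max(3, -3, -8) = 3
E (MIN): min(-2, 3) = -2
A (MAX): max(4, 3, -2) = 4
Q (MAX): max(5, 1, 9) = 9
R (MAX): max(-6, 0, 3) = 3
F (MIN): min(9, 3) = 3
S (MAX): max(-4, 9, -9) = 9
T (MAX): max(-4, 2) = 2
U (MAX): max(5, 1, -2, -6) = 5
V (MAX): max(-8, -7) = -7
G (MIN): min(9, 2, 5, -7) = -7
B (MAX): max(3, -7) = 3
root (MIN): min(4, 3) = 3
At root, MIN picks B (lowest: 3).
At B, MAX picks F (highest: 3).
At F, MIN picks R (lowest: 3).
At R, MAX picks L28 (highest: 3).
Terminal value 3.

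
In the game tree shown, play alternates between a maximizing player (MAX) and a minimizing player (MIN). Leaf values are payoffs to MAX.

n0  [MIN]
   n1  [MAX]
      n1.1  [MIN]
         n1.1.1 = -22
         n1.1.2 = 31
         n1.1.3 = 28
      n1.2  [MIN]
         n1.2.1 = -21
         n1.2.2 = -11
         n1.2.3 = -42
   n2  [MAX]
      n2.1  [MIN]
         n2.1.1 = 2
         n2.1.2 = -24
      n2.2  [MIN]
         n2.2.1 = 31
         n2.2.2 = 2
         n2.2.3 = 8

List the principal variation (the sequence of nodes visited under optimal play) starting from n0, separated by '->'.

n1.1 (MIN): min(-22, 31, 28) = -22
n1.2 (MIN): min(-21, -11, -42) = -42
n1 (MAX): max(-22, -42) = -22
n2.1 (MIN): min(2, -24) = -24
n2.2 (MIN): min(31, 2, 8) = 2
n2 (MAX): max(-24, 2) = 2
n0 (MIN): min(-22, 2) = -22
At n0, MIN picks n1 (lowest: -22).
At n1, MAX picks n1.1 (highest: -22).
At n1.1, MIN picks n1.1.1 (lowest: -22).
Terminal value -22.

n0 -> n1 -> n1.1 -> n1.1.1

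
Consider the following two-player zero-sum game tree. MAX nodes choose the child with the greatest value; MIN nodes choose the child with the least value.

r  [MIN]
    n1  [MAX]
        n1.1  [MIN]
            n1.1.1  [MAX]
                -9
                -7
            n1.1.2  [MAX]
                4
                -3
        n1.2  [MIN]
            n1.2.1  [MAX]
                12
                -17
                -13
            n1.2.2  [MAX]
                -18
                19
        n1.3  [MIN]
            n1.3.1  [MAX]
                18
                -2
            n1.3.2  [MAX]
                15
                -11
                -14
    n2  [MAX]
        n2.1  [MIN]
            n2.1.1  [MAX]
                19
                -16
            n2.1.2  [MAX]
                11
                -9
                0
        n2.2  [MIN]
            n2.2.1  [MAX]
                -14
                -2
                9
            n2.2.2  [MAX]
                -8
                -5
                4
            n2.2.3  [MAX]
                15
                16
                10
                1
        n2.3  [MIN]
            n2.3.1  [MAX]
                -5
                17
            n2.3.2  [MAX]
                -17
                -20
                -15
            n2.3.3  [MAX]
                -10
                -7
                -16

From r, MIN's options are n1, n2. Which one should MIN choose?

n1.1.1 (MAX): max(-9, -7) = -7
n1.1.2 (MAX): max(4, -3) = 4
n1.1 (MIN): min(-7, 4) = -7
n1.2.1 (MAX): max(12, -17, -13) = 12
n1.2.2 (MAX): max(-18, 19) = 19
n1.2 (MIN): min(12, 19) = 12
n1.3.1 (MAX): max(18, -2) = 18
n1.3.2 (MAX): max(15, -11, -14) = 15
n1.3 (MIN): min(18, 15) = 15
n1 (MAX): max(-7, 12, 15) = 15
n2.1.1 (MAX): max(19, -16) = 19
n2.1.2 (MAX): max(11, -9, 0) = 11
n2.1 (MIN): min(19, 11) = 11
n2.2.1 (MAX): max(-14, -2, 9) = 9
n2.2.2 (MAX): max(-8, -5, 4) = 4
n2.2.3 (MAX): max(15, 16, 10, 1) = 16
n2.2 (MIN): min(9, 4, 16) = 4
n2.3.1 (MAX): max(-5, 17) = 17
n2.3.2 (MAX): max(-17, -20, -15) = -15
n2.3.3 (MAX): max(-10, -7, -16) = -7
n2.3 (MIN): min(17, -15, -7) = -15
n2 (MAX): max(11, 4, -15) = 11
r (MIN): min(15, 11) = 11
MIN at r wants the lowest of {n1=15, n2=11}, so chooses n2.

n2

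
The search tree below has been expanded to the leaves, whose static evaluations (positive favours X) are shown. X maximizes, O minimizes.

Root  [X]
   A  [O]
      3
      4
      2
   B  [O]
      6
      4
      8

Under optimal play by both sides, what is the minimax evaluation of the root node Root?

4

A (O): min(3, 4, 2) = 2
B (O): min(6, 4, 8) = 4
Root (X): max(2, 4) = 4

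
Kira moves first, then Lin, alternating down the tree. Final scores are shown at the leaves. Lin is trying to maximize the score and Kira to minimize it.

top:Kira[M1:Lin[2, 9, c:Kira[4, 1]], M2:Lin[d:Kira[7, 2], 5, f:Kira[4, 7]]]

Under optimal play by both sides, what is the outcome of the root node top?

5

c (Kira): min(4, 1) = 1
M1 (Lin): max(2, 9, 1) = 9
d (Kira): min(7, 2) = 2
f (Kira): min(4, 7) = 4
M2 (Lin): max(2, 5, 4) = 5
top (Kira): min(9, 5) = 5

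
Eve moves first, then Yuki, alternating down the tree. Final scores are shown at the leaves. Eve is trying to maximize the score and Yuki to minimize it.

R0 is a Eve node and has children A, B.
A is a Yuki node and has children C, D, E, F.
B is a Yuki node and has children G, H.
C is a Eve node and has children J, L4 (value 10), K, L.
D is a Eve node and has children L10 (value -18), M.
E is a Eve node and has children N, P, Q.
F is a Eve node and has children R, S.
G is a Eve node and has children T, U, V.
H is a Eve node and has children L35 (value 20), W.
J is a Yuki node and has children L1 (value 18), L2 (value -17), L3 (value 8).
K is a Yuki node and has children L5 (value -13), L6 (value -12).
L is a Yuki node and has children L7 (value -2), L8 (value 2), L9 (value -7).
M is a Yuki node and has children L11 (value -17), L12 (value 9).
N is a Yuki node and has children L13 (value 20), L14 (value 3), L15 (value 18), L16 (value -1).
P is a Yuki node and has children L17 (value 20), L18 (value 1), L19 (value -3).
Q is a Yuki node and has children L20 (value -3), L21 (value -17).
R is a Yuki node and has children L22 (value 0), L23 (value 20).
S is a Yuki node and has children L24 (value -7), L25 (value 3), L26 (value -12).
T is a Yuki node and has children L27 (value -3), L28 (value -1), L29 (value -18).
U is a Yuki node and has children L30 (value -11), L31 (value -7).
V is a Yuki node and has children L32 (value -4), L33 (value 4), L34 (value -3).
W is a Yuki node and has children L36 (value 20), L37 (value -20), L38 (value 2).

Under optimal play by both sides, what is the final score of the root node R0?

J (Yuki): min(18, -17, 8) = -17
K (Yuki): min(-13, -12) = -13
L (Yuki): min(-2, 2, -7) = -7
C (Eve): max(-17, 10, -13, -7) = 10
M (Yuki): min(-17, 9) = -17
D (Eve): max(-18, -17) = -17
N (Yuki): min(20, 3, 18, -1) = -1
P (Yuki): min(20, 1, -3) = -3
Q (Yuki): min(-3, -17) = -17
E (Eve): max(-1, -3, -17) = -1
R (Yuki): min(0, 20) = 0
S (Yuki): min(-7, 3, -12) = -12
F (Eve): max(0, -12) = 0
A (Yuki): min(10, -17, -1, 0) = -17
T (Yuki): min(-3, -1, -18) = -18
U (Yuki): min(-11, -7) = -11
V (Yuki): min(-4, 4, -3) = -4
G (Eve): max(-18, -11, -4) = -4
W (Yuki): min(20, -20, 2) = -20
H (Eve): max(20, -20) = 20
B (Yuki): min(-4, 20) = -4
R0 (Eve): max(-17, -4) = -4

-4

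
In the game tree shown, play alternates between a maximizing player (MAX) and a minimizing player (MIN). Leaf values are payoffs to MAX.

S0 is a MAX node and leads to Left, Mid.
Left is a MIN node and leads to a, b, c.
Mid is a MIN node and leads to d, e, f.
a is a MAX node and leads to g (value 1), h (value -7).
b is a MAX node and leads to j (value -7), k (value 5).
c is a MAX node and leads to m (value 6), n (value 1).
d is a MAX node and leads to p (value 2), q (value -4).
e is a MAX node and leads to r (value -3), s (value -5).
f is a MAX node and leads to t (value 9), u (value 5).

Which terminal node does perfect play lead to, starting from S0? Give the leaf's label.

a (MAX): max(1, -7) = 1
b (MAX): max(-7, 5) = 5
c (MAX): max(6, 1) = 6
Left (MIN): min(1, 5, 6) = 1
d (MAX): max(2, -4) = 2
e (MAX): max(-3, -5) = -3
f (MAX): max(9, 5) = 9
Mid (MIN): min(2, -3, 9) = -3
S0 (MAX): max(1, -3) = 1
At S0, MAX picks Left (highest: 1).
At Left, MIN picks a (lowest: 1).
At a, MAX picks g (highest: 1).
Terminal value 1.

g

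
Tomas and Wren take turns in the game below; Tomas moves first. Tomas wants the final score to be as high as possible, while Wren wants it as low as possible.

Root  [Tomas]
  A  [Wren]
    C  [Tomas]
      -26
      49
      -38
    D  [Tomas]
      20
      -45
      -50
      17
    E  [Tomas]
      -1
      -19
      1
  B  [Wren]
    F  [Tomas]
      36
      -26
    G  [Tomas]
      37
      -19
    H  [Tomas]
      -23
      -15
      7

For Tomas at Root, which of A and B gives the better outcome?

C (Tomas): max(-26, 49, -38) = 49
D (Tomas): max(20, -45, -50, 17) = 20
E (Tomas): max(-1, -19, 1) = 1
A (Wren): min(49, 20, 1) = 1
F (Tomas): max(36, -26) = 36
G (Tomas): max(37, -19) = 37
H (Tomas): max(-23, -15, 7) = 7
B (Wren): min(36, 37, 7) = 7
Tomas prefers the higher value; A=1, B=7. B is better since 7 > 1.

B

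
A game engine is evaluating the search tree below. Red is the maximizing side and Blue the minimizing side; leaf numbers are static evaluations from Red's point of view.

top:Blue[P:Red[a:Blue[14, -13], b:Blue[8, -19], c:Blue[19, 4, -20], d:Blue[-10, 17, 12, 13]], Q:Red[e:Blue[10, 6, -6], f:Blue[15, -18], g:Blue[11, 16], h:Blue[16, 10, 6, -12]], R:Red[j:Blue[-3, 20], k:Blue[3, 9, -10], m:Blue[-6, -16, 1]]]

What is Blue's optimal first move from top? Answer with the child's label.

P

a (Blue): min(14, -13) = -13
b (Blue): min(8, -19) = -19
c (Blue): min(19, 4, -20) = -20
d (Blue): min(-10, 17, 12, 13) = -10
P (Red): max(-13, -19, -20, -10) = -10
e (Blue): min(10, 6, -6) = -6
f (Blue): min(15, -18) = -18
g (Blue): min(11, 16) = 11
h (Blue): min(16, 10, 6, -12) = -12
Q (Red): max(-6, -18, 11, -12) = 11
j (Blue): min(-3, 20) = -3
k (Blue): min(3, 9, -10) = -10
m (Blue): min(-6, -16, 1) = -16
R (Red): max(-3, -10, -16) = -3
top (Blue): min(-10, 11, -3) = -10
Blue at top wants the lowest of {P=-10, Q=11, R=-3}, so chooses P.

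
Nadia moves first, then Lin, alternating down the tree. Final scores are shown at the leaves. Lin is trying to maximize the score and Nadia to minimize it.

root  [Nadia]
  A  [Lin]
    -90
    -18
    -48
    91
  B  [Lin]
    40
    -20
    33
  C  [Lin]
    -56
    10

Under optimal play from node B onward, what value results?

40

B (Lin): max(40, -20, 33) = 40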